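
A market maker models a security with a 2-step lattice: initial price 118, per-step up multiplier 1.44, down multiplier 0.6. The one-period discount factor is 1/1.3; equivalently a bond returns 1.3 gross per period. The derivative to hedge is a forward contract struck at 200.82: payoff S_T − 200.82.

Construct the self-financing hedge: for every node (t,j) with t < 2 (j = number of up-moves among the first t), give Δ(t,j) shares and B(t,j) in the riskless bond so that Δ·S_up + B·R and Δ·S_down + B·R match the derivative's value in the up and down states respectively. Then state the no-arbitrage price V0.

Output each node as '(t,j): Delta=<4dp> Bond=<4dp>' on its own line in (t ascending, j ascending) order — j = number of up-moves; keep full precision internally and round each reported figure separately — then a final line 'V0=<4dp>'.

Under the risk-neutral measure, an up-move has probability p* = (R−d)/(u−d) = 0.8333 and values discount at R = 1.3.
Terminal values V(2,·): V(2,0)=-158.3400, V(2,1)=-98.8680, V(2,2)=43.8648
  t=1,j=0: stock 70.8000 → up 101.9520 (V=-98.8680), down 42.4800 (V=-158.3400). Price -83.6769; hedge Δ=1.0000, bond B=-154.4769.
  t=1,j=1: stock 169.9200 → up 244.6848 (V=43.8648), down 101.9520 (V=-98.8680). Price 15.4431; hedge Δ=1.0000, bond B=-154.4769.
  t=0,j=0: stock 118.0000 → up 169.9200 (V=15.4431), down 70.8000 (V=-83.6769). Price -0.8284; hedge Δ=1.0000, bond B=-118.8284.
Each (Δ,B) replicates both successor values, so the strategy is self-financing and V0 is arbitrage-free.

(0,0): Delta=1.0000 Bond=-118.8284
(1,0): Delta=1.0000 Bond=-154.4769
(1,1): Delta=1.0000 Bond=-154.4769
V0=-0.8284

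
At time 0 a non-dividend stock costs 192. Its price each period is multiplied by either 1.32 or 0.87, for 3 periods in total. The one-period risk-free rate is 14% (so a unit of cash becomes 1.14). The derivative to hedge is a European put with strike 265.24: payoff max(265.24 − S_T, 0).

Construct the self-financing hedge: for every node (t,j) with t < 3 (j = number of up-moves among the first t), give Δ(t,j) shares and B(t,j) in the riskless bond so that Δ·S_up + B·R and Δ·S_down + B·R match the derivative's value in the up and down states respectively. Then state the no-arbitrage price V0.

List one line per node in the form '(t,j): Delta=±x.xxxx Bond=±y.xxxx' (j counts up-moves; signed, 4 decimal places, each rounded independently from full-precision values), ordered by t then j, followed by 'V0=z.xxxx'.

(0,0): Delta=-0.4070 Bond=98.4118
(1,0): Delta=-0.8193 Bond=181.0556
(1,1): Delta=-0.2259 Bond=66.2788
(2,0): Delta=-1.0000 Bond=232.6667
(2,1): Delta=-0.7399 Bond=188.8945
(2,2): Delta=0.0000 Bond=0.0000
V0=20.2668

Since d<R<u, set p* = (R−d)/(u−d) = 0.6000; price each node as the discounted p*-expectation of its children.
Terminal payoffs: V(3,0)=138.8074, V(3,1)=73.4113, V(3,2)=0.0000, V(3,3)=0.0000
Node (2,0) S=145.3248: V=(p*·73.4113+(1−p*)·138.8074)/1.14=87.3419; Δ=(73.4113−138.8074)/(191.8287−126.4326)=-1.0000; B=V−Δ·S=232.6667
Node (2,1) S=220.4928: V=(p*·0.0000+(1−p*)·73.4113)/1.14=25.7583; Δ=(0.0000−73.4113)/(291.0505−191.8287)=-0.7399; B=V−Δ·S=188.8945
Node (2,2) S=334.5408: V=(p*·0.0000+(1−p*)·0.0000)/1.14=0.0000; Δ=(0.0000−0.0000)/(441.5939−291.0505)=0.0000; B=V−Δ·S=0.0000
Node (1,0) S=167.0400: V=(p*·25.7583+(1−p*)·87.3419)/1.14=44.2033; Δ=(25.7583−87.3419)/(220.4928−145.3248)=-0.8193; B=V−Δ·S=181.0556
Node (1,1) S=253.4400: V=(p*·0.0000+(1−p*)·25.7583)/1.14=9.0380; Δ=(0.0000−25.7583)/(334.5408−220.4928)=-0.2259; B=V−Δ·S=66.2788
Node (0,0) S=192.0000: V=(p*·9.0380+(1−p*)·44.2033)/1.14=20.2668; Δ=(9.0380−44.2033)/(253.4400−167.0400)=-0.4070; B=V−Δ·S=98.4118
Self-financing check: at every node Δ·S+B equals the discounted successor values.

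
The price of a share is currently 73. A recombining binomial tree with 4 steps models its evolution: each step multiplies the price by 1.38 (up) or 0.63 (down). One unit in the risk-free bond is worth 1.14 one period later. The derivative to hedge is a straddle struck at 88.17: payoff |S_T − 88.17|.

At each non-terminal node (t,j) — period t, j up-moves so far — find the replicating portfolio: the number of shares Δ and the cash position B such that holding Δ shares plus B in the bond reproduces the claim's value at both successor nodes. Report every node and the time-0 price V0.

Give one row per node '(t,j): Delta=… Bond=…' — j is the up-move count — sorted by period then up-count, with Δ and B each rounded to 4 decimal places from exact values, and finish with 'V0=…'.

Since d<R<u, set p* = (R−d)/(u−d) = 0.6800; price each node as the discounted p*-expectation of its children.
At expiry t=4: V(4,0)=76.6703, V(4,1)=62.9803, V(4,2)=32.9925, V(4,3)=32.6950, V(4,4)=176.5820
  t=3,j=0: stock 18.2534 → up 25.1897 (V=62.9803), down 11.4997 (V=76.6703). Price 59.0887; hedge Δ=-1.0000, bond B=77.3421.
  t=3,j=1: stock 39.9837 → up 55.1775 (V=32.9925), down 25.1897 (V=62.9803). Price 37.3584; hedge Δ=-1.0000, bond B=77.3421.
  t=3,j=2: stock 87.5834 → up 120.8650 (V=32.6950), down 55.1775 (V=32.9925). Price 28.7633; hedge Δ=-0.0045, bond B=29.1600.
  t=3,j=3: stock 191.8493 → up 264.7520 (V=176.5820), down 120.8650 (V=32.6950). Price 114.5072; hedge Δ=1.0000, bond B=-77.3421.
  t=2,j=0: stock 28.9737 → up 39.9837 (V=37.3584), down 18.2534 (V=59.0887). Price 38.8703; hedge Δ=-1.0000, bond B=67.8440.
  t=2,j=1: stock 63.4662 → up 87.5834 (V=28.7633), down 39.9837 (V=37.3584). Price 27.6437; hedge Δ=-0.1806, bond B=39.1037.
  t=2,j=2: stock 139.0212 → up 191.8493 (V=114.5072), down 87.5834 (V=28.7633). Price 76.3764; hedge Δ=0.8224, bond B=-37.9486.
  t=1,j=0: stock 45.9900 → up 63.4662 (V=27.6437), down 28.9737 (V=38.8703). Price 27.4001; hedge Δ=-0.3255, bond B=42.3689.
  t=1,j=1: stock 100.7400 → up 139.0212 (V=76.3764), down 63.4662 (V=27.6437). Price 53.3175; hedge Δ=0.6450, bond B=-11.6595.
  t=0,j=0: stock 73.0000 → up 100.7400 (V=53.3175), down 45.9900 (V=27.4001). Price 39.4947; hedge Δ=0.4734, bond B=4.9382.
Each (Δ,B) replicates both successor values, so the strategy is self-financing and V0 is arbitrage-free.

(0,0): Delta=0.4734 Bond=4.9382
(1,0): Delta=-0.3255 Bond=42.3689
(1,1): Delta=0.6450 Bond=-11.6595
(2,0): Delta=-1.0000 Bond=67.8440
(2,1): Delta=-0.1806 Bond=39.1037
(2,2): Delta=0.8224 Bond=-37.9486
(3,0): Delta=-1.0000 Bond=77.3421
(3,1): Delta=-1.0000 Bond=77.3421
(3,2): Delta=-0.0045 Bond=29.1600
(3,3): Delta=1.0000 Bond=-77.3421
V0=39.4947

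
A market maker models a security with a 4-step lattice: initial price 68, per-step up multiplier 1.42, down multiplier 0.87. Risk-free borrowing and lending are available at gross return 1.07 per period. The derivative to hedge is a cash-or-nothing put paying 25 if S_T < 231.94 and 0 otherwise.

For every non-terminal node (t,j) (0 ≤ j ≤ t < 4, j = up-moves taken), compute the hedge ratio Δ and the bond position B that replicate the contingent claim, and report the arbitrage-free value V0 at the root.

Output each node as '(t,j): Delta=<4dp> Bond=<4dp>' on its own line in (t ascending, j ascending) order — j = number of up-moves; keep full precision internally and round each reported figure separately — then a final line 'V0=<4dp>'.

(0,0): Delta=-0.0262 Bond=20.5230
(1,0): Delta=0.0000 Bond=20.4074
(1,1): Delta=-0.0544 Bond=24.6760
(2,0): Delta=0.0000 Bond=21.8360
(2,1): Delta=0.0000 Bond=21.8360
(2,2): Delta=-0.1127 Bond=34.3962
(3,0): Delta=0.0000 Bond=23.3645
(3,1): Delta=0.0000 Bond=23.3645
(3,2): Delta=0.0000 Bond=23.3645
(3,3): Delta=-0.2335 Bond=60.3229
V0=18.7389

The replicating-portfolio and risk-neutral prices coincide; use p* = (1.07−0.87)/(1.42−0.87) = 0.3636 for the latter.
At expiry t=4: V(4,0)=25.0000, V(4,1)=25.0000, V(4,2)=25.0000, V(4,3)=25.0000, V(4,4)=0.0000
(3,0): S=44.7782. Δ = (V_up−V_dn)/(S_up−S_dn) = (25.0000−25.0000)/(63.5850−38.9570) = 0.0000. V = [p*·25.0000 + (1−p*)·25.0000]/1.07 = 23.3645. B = V − Δ·S = 23.3645.
(3,1): S=73.0863. Δ = (V_up−V_dn)/(S_up−S_dn) = (25.0000−25.0000)/(103.7825−63.5850) = 0.0000. V = [p*·25.0000 + (1−p*)·25.0000]/1.07 = 23.3645. B = V − Δ·S = 23.3645.
(3,2): S=119.2902. Δ = (V_up−V_dn)/(S_up−S_dn) = (25.0000−25.0000)/(169.3921−103.7825) = 0.0000. V = [p*·25.0000 + (1−p*)·25.0000]/1.07 = 23.3645. B = V − Δ·S = 23.3645.
(3,3): S=194.7036. Δ = (V_up−V_dn)/(S_up−S_dn) = (0.0000−25.0000)/(276.4791−169.3921) = -0.2335. V = [p*·0.0000 + (1−p*)·25.0000]/1.07 = 14.8683. B = V − Δ·S = 60.3229.
(2,0): S=51.4692. Δ = (V_up−V_dn)/(S_up−S_dn) = (23.3645−23.3645)/(73.0863−44.7782) = 0.0000. V = [p*·23.3645 + (1−p*)·23.3645]/1.07 = 21.8360. B = V − Δ·S = 21.8360.
(2,1): S=84.0072. Δ = (V_up−V_dn)/(S_up−S_dn) = (23.3645−23.3645)/(119.2902−73.0863) = 0.0000. V = [p*·23.3645 + (1−p*)·23.3645]/1.07 = 21.8360. B = V − Δ·S = 21.8360.
(2,2): S=137.1152. Δ = (V_up−V_dn)/(S_up−S_dn) = (14.8683−23.3645)/(194.7036−119.2902) = -0.1127. V = [p*·14.8683 + (1−p*)·23.3645]/1.07 = 18.9486. B = V − Δ·S = 34.3962.
(1,0): S=59.1600. Δ = (V_up−V_dn)/(S_up−S_dn) = (21.8360−21.8360)/(84.0072−51.4692) = 0.0000. V = [p*·21.8360 + (1−p*)·21.8360]/1.07 = 20.4074. B = V − Δ·S = 20.4074.
(1,1): S=96.5600. Δ = (V_up−V_dn)/(S_up−S_dn) = (18.9486−21.8360)/(137.1152−84.0072) = -0.0544. V = [p*·18.9486 + (1−p*)·21.8360]/1.07 = 19.4262. B = V − Δ·S = 24.6760.
(0,0): S=68.0000. Δ = (V_up−V_dn)/(S_up−S_dn) = (19.4262−20.4074)/(96.5600−59.1600) = -0.0262. V = [p*·19.4262 + (1−p*)·20.4074]/1.07 = 18.7389. B = V − Δ·S = 20.5230.
Self-financing check: at every node Δ·S+B equals the discounted successor values.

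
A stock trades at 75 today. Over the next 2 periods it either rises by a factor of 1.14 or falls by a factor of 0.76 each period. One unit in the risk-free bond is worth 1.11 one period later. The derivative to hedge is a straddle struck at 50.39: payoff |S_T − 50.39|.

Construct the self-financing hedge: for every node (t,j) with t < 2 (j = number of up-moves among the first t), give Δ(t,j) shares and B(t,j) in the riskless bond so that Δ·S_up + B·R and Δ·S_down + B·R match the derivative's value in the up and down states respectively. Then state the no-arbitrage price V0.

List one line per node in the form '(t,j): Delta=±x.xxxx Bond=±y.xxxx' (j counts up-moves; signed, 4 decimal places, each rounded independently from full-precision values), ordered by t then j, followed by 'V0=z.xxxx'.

(0,0): Delta=0.9647 Bond=-38.1796
(1,0): Delta=0.3472 Bond=-7.1802
(1,1): Delta=1.0000 Bond=-45.3964
V0=34.1739

No-arbitrage ⇒ martingale measure with p* = (R−d)/(u−d) = 0.9211.
Payoff layer (t=2): V(2,0)=7.0700, V(2,1)=14.5900, V(2,2)=47.0800
(1,0): S=57.0000. Δ = (V_up−V_dn)/(S_up−S_dn) = (14.5900−7.0700)/(64.9800−43.3200) = 0.3472. V = [p*·14.5900 + (1−p*)·7.0700]/1.11 = 12.6093. B = V − Δ·S = -7.1802.
(1,1): S=85.5000. Δ = (V_up−V_dn)/(S_up−S_dn) = (47.0800−14.5900)/(97.4700−64.9800) = 1.0000. V = [p*·47.0800 + (1−p*)·14.5900]/1.11 = 40.1036. B = V − Δ·S = -45.3964.
(0,0): S=75.0000. Δ = (V_up−V_dn)/(S_up−S_dn) = (40.1036−12.6093)/(85.5000−57.0000) = 0.9647. V = [p*·40.1036 + (1−p*)·12.6093]/1.11 = 34.1739. B = V − Δ·S = -38.1796.
The time-0 hedge costs 34.1739, which is the no-arbitrage price.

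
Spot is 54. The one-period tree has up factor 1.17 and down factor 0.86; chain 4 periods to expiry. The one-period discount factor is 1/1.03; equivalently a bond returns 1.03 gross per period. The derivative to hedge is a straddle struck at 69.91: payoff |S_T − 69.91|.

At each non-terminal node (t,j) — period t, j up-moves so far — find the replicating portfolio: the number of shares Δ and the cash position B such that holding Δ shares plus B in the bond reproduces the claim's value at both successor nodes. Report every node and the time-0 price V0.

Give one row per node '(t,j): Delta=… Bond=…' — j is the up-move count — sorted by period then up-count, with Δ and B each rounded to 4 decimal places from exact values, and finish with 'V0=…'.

(0,0): Delta=-0.3175 Bond=32.6510
(1,0): Delta=-0.8240 Bond=57.1537
(1,1): Delta=-0.0109 Bond=14.2585
(2,0): Delta=-1.0000 Bond=65.8969
(2,1): Delta=-0.7175 Bond=53.0800
(2,2): Delta=0.4169 Bond=-16.9322
(3,0): Delta=-1.0000 Bond=67.8738
(3,1): Delta=-1.0000 Bond=67.8738
(3,2): Delta=-0.5465 Bond=43.8007
(3,3): Delta=1.0000 Bond=-67.8738
V0=15.5067

Risk-neutral probability p* = (R−d)/(u−d) = (1.03−0.86)/(1.17−0.86) = 0.5484.
Terminal values V(4,·): V(4,0)=40.3716, V(4,1)=29.7240, V(4,2)=15.2383, V(4,3)=4.4689, V(4,4)=31.2799
(3,0): S=34.3470. Δ = (V_up−V_dn)/(S_up−S_dn) = (29.7240−40.3716)/(40.1860−29.5384) = -1.0000. V = [p*·29.7240 + (1−p*)·40.3716]/1.03 = 33.5268. B = V − Δ·S = 67.8738.
(3,1): S=46.7279. Δ = (V_up−V_dn)/(S_up−S_dn) = (15.2383−29.7240)/(54.6717−40.1860) = -1.0000. V = [p*·15.2383 + (1−p*)·29.7240]/1.03 = 21.1459. B = V − Δ·S = 67.8738.
(3,2): S=63.5717. Δ = (V_up−V_dn)/(S_up−S_dn) = (4.4689−15.2383)/(74.3789−54.6717) = -0.5465. V = [p*·4.4689 + (1−p*)·15.2383]/1.03 = 9.0607. B = V − Δ·S = 43.8007.
(3,3): S=86.4871. Δ = (V_up−V_dn)/(S_up−S_dn) = (31.2799−4.4689)/(101.1899−74.3789) = 1.0000. V = [p*·31.2799 + (1−p*)·4.4689]/1.03 = 18.6133. B = V − Δ·S = -67.8738.
(2,0): S=39.9384. Δ = (V_up−V_dn)/(S_up−S_dn) = (21.1459−33.5268)/(46.7279−34.3470) = -1.0000. V = [p*·21.1459 + (1−p*)·33.5268]/1.03 = 25.9585. B = V − Δ·S = 65.8969.
(2,1): S=54.3348. Δ = (V_up−V_dn)/(S_up−S_dn) = (9.0607−21.1459)/(63.5717−46.7279) = -0.7175. V = [p*·9.0607 + (1−p*)·21.1459]/1.03 = 14.0956. B = V − Δ·S = 53.0800.
(2,2): S=73.9206. Δ = (V_up−V_dn)/(S_up−S_dn) = (18.6133−9.0607)/(86.4871−63.5717) = 0.4169. V = [p*·18.6133 + (1−p*)·9.0607]/1.03 = 13.8827. B = V − Δ·S = -16.9322.
(1,0): S=46.4400. Δ = (V_up−V_dn)/(S_up−S_dn) = (14.0956−25.9585)/(54.3348−39.9384) = -0.8240. V = [p*·14.0956 + (1−p*)·25.9585]/1.03 = 18.8865. B = V − Δ·S = 57.1537.
(1,1): S=63.1800. Δ = (V_up−V_dn)/(S_up−S_dn) = (13.8827−14.0956)/(73.9206−54.3348) = -0.0109. V = [p*·13.8827 + (1−p*)·14.0956]/1.03 = 13.5717. B = V − Δ·S = 14.2585.
(0,0): S=54.0000. Δ = (V_up−V_dn)/(S_up−S_dn) = (13.5717−18.8865)/(63.1800−46.4400) = -0.3175. V = [p*·13.5717 + (1−p*)·18.8865]/1.03 = 15.5067. B = V − Δ·S = 32.6510.
Each (Δ,B) replicates both successor values, so the strategy is self-financing and V0 is arbitrage-free.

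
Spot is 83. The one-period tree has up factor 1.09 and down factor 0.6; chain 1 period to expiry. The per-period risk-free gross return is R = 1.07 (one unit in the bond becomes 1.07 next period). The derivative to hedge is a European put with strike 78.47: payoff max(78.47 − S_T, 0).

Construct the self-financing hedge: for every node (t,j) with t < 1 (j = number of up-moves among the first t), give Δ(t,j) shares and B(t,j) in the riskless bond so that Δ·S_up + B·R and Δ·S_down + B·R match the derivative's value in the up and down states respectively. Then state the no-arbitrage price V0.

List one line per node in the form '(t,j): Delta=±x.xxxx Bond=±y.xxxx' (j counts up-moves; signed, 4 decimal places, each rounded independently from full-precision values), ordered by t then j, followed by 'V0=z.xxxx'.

(0,0): Delta=-0.7049 Bond=59.6039
V0=1.0936

Risk-neutral probability p* = (R−d)/(u−d) = (1.07−0.6)/(1.09−0.6) = 0.9592.
Payoff layer (t=1): V(1,0)=28.6700, V(1,1)=0.0000
(0,0): S=83.0000. Δ = (V_up−V_dn)/(S_up−S_dn) = (0.0000−28.6700)/(90.4700−49.8000) = -0.7049. V = [p*·0.0000 + (1−p*)·28.6700]/1.07 = 1.0936. B = V − Δ·S = 59.6039.
Self-financing check: at every node Δ·S+B equals the discounted successor values.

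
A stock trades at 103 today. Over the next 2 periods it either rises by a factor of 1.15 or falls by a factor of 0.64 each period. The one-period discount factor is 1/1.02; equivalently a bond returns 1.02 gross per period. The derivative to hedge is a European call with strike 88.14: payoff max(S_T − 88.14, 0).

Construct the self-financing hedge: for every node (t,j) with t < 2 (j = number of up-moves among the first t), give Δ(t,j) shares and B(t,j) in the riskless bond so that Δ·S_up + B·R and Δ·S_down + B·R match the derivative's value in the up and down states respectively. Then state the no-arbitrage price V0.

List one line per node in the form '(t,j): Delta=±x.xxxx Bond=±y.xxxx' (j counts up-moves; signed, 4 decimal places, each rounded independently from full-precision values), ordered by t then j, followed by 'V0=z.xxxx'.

(0,0): Delta=0.6686 Bond=-43.2081
(1,0): Delta=0.0000 Bond=0.0000
(1,1): Delta=0.7959 Bond=-59.1496
V0=25.6548

The replicating-portfolio and risk-neutral prices coincide; use p* = (1.02−0.64)/(1.15−0.64) = 0.7451 for the latter.
Terminal values V(2,·): V(2,0)=0.0000, V(2,1)=0.0000, V(2,2)=48.0775
Node (1,0) S=65.9200: V=(p*·0.0000+(1−p*)·0.0000)/1.02=0.0000; Δ=(0.0000−0.0000)/(75.8080−42.1888)=0.0000; B=V−Δ·S=0.0000
Node (1,1) S=118.4500: V=(p*·48.0775+(1−p*)·0.0000)/1.02=35.1200; Δ=(48.0775−0.0000)/(136.2175−75.8080)=0.7959; B=V−Δ·S=-59.1496
Node (0,0) S=103.0000: V=(p*·35.1200+(1−p*)·0.0000)/1.02=25.6548; Δ=(35.1200−0.0000)/(118.4500−65.9200)=0.6686; B=V−Δ·S=-43.2081
Root portfolio cost Δ·103+B reproduces V0=25.6548.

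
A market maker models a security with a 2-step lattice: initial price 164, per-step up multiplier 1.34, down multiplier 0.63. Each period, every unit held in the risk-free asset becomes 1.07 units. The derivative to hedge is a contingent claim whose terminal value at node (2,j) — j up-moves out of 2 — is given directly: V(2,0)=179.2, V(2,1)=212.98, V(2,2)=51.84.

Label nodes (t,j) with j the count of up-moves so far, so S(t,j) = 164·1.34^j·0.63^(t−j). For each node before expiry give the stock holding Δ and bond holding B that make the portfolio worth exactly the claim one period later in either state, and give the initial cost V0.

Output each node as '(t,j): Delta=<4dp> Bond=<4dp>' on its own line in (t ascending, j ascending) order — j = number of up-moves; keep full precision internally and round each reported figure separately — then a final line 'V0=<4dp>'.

Under the risk-neutral measure, an up-move has probability p* = (R−d)/(u−d) = 0.6197 and values discount at R = 1.07.
Terminal values V(2,·): V(2,0)=179.2000, V(2,1)=212.9800, V(2,2)=51.8400
  t=1,j=0: stock 103.3200 → up 138.4488 (V=212.9800), down 65.0916 (V=179.2000). Price 187.0412; hedge Δ=0.4605, bond B=139.4637.
  t=1,j=1: stock 219.7600 → up 294.4784 (V=51.8400), down 138.4488 (V=212.9800). Price 105.7183; hedge Δ=-1.0328, bond B=332.6761.
  t=0,j=0: stock 164.0000 → up 219.7600 (V=105.7183), down 103.3200 (V=187.0412). Price 127.7046; hedge Δ=-0.6984, bond B=242.2439.
Each (Δ,B) replicates both successor values, so the strategy is self-financing and V0 is arbitrage-free.

(0,0): Delta=-0.6984 Bond=242.2439
(1,0): Delta=0.4605 Bond=139.4637
(1,1): Delta=-1.0328 Bond=332.6761
V0=127.7046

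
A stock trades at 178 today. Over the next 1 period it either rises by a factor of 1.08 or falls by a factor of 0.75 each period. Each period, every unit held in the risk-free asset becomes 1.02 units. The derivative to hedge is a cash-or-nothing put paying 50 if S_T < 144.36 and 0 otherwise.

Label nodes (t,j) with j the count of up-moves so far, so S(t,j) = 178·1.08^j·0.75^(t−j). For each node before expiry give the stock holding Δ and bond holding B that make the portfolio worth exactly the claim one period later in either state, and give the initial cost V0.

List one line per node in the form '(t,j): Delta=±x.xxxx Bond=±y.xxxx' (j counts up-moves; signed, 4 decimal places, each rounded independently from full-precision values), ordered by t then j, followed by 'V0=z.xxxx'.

(0,0): Delta=-0.8512 Bond=160.4278
V0=8.9127

Since d<R<u, set p* = (R−d)/(u−d) = 0.8182; price each node as the discounted p*-expectation of its children.
Terminal payoffs: V(1,0)=50.0000, V(1,1)=0.0000
(0,0): S=178.0000. Δ = (V_up−V_dn)/(S_up−S_dn) = (0.0000−50.0000)/(192.2400−133.5000) = -0.8512. V = [p*·0.0000 + (1−p*)·50.0000]/1.02 = 8.9127. B = V − Δ·S = 160.4278.
Each (Δ,B) replicates both successor values, so the strategy is self-financing and V0 is arbitrage-free.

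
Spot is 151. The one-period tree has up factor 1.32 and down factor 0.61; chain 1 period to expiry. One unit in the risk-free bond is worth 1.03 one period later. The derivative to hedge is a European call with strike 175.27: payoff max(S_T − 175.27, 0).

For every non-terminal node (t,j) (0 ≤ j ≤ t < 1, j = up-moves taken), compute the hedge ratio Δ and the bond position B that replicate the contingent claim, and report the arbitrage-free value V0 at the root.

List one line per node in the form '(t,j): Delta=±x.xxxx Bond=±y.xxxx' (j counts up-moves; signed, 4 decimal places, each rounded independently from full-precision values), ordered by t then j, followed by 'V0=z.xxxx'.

Since d<R<u, set p* = (R−d)/(u−d) = 0.5915; price each node as the discounted p*-expectation of its children.
At expiry t=1: V(1,0)=0.0000, V(1,1)=24.0500
(0,0): S=151.0000. Δ = (V_up−V_dn)/(S_up−S_dn) = (24.0500−0.0000)/(199.3200−92.1100) = 0.2243. V = [p*·24.0500 + (1−p*)·0.0000]/1.03 = 13.8124. B = V − Δ·S = -20.0609.
The time-0 hedge costs 13.8124, which is the no-arbitrage price.

(0,0): Delta=0.2243 Bond=-20.0609
V0=13.8124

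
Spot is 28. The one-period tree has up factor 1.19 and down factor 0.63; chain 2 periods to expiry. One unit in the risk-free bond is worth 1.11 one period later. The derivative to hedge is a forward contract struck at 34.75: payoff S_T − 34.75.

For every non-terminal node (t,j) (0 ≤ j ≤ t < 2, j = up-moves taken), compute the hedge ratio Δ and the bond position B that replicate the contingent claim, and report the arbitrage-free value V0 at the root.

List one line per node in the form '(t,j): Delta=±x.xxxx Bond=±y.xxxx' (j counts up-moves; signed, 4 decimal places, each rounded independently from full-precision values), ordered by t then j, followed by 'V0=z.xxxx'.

(0,0): Delta=1.0000 Bond=-28.2039
(1,0): Delta=1.0000 Bond=-31.3063
(1,1): Delta=1.0000 Bond=-31.3063
V0=-0.2039

No-arbitrage ⇒ martingale measure with p* = (R−d)/(u−d) = 0.8571.
Terminal payoffs: V(2,0)=-23.6368, V(2,1)=-13.7584, V(2,2)=4.9008
(1,0): S=17.6400. Δ = (V_up−V_dn)/(S_up−S_dn) = (-13.7584−-23.6368)/(20.9916−11.1132) = 1.0000. V = [p*·-13.7584 + (1−p*)·-23.6368]/1.11 = -13.6663. B = V − Δ·S = -31.3063.
(1,1): S=33.3200. Δ = (V_up−V_dn)/(S_up−S_dn) = (4.9008−-13.7584)/(39.6508−20.9916) = 1.0000. V = [p*·4.9008 + (1−p*)·-13.7584]/1.11 = 2.0137. B = V − Δ·S = -31.3063.
(0,0): S=28.0000. Δ = (V_up−V_dn)/(S_up−S_dn) = (2.0137−-13.6663)/(33.3200−17.6400) = 1.0000. V = [p*·2.0137 + (1−p*)·-13.6663]/1.11 = -0.2039. B = V − Δ·S = -28.2039.
Each (Δ,B) replicates both successor values, so the strategy is self-financing and V0 is arbitrage-free.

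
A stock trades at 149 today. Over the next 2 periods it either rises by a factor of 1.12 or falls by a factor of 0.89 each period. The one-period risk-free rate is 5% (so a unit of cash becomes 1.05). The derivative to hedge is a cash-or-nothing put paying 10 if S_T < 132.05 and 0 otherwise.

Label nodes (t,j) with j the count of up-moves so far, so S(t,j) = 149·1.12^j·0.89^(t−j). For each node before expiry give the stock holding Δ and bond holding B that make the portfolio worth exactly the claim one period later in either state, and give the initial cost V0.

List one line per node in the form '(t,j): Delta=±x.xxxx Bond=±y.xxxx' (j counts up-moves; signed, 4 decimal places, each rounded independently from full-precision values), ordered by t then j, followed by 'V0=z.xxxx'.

(0,0): Delta=-0.0846 Bond=13.4426
(1,0): Delta=-0.3279 Bond=46.3768
(1,1): Delta=0.0000 Bond=0.0000
V0=0.8402

The replicating-portfolio and risk-neutral prices coincide; use p* = (1.05−0.89)/(1.12−0.89) = 0.6957 for the latter.
At expiry t=2: V(2,0)=10.0000, V(2,1)=0.0000, V(2,2)=0.0000
(1,0): S=132.6100. Δ = (V_up−V_dn)/(S_up−S_dn) = (0.0000−10.0000)/(148.5232−118.0229) = -0.3279. V = [p*·0.0000 + (1−p*)·10.0000]/1.05 = 2.8986. B = V − Δ·S = 46.3768.
(1,1): S=166.8800. Δ = (V_up−V_dn)/(S_up−S_dn) = (0.0000−0.0000)/(186.9056−148.5232) = 0.0000. V = [p*·0.0000 + (1−p*)·0.0000]/1.05 = 0.0000. B = V − Δ·S = 0.0000.
(0,0): S=149.0000. Δ = (V_up−V_dn)/(S_up−S_dn) = (0.0000−2.8986)/(166.8800−132.6100) = -0.0846. V = [p*·0.0000 + (1−p*)·2.8986]/1.05 = 0.8402. B = V − Δ·S = 13.4426.
Self-financing check: at every node Δ·S+B equals the discounted successor values.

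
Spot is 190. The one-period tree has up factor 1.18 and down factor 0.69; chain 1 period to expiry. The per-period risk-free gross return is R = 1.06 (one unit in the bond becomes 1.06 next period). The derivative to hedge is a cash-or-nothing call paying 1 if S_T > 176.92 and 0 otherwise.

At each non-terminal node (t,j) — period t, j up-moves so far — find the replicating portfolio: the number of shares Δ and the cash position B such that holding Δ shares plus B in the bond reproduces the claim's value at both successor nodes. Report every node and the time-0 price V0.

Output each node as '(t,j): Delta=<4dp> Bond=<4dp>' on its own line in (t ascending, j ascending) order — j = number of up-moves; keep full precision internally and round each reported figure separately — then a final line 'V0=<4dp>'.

No-arbitrage ⇒ martingale measure with p* = (R−d)/(u−d) = 0.7551.
Payoff layer (t=1): V(1,0)=0.0000, V(1,1)=1.0000
Node (0,0) S=190.0000: V=(p*·1.0000+(1−p*)·0.0000)/1.06=0.7124; Δ=(1.0000−0.0000)/(224.2000−131.1000)=0.0107; B=V−Δ·S=-1.3285
Each (Δ,B) replicates both successor values, so the strategy is self-financing and V0 is arbitrage-free.

(0,0): Delta=0.0107 Bond=-1.3285
V0=0.7124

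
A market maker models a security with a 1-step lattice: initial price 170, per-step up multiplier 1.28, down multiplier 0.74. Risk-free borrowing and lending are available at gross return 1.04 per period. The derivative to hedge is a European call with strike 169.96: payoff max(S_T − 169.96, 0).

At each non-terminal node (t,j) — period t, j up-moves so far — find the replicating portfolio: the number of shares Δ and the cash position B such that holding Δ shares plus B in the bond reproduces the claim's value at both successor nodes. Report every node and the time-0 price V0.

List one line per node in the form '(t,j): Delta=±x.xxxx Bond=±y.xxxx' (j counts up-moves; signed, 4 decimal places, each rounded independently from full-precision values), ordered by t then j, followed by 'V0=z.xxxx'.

(0,0): Delta=0.5190 Bond=-62.7735
V0=25.4487

No-arbitrage ⇒ martingale measure with p* = (R−d)/(u−d) = 0.5556.
Payoff layer (t=1): V(1,0)=0.0000, V(1,1)=47.6400
(0,0): S=170.0000. Δ = (V_up−V_dn)/(S_up−S_dn) = (47.6400−0.0000)/(217.6000−125.8000) = 0.5190. V = [p*·47.6400 + (1−p*)·0.0000]/1.04 = 25.4487. B = V − Δ·S = -62.7735.
Root portfolio cost Δ·170+B reproduces V0=25.4487.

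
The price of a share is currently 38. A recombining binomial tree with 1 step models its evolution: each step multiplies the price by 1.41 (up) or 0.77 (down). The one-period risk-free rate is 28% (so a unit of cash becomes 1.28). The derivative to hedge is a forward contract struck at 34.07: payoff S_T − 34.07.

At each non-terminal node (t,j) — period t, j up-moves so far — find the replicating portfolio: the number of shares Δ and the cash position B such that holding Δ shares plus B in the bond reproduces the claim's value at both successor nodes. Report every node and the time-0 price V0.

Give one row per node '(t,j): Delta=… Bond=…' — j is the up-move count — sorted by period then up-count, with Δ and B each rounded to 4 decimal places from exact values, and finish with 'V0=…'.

(0,0): Delta=1.0000 Bond=-26.6172
V0=11.3828

Risk-neutral probability p* = (R−d)/(u−d) = (1.28−0.77)/(1.41−0.77) = 0.7969.
At expiry t=1: V(1,0)=-4.8100, V(1,1)=19.5100
(0,0): S=38.0000. Δ = (V_up−V_dn)/(S_up−S_dn) = (19.5100−-4.8100)/(53.5800−29.2600) = 1.0000. V = [p*·19.5100 + (1−p*)·-4.8100]/1.28 = 11.3828. B = V − Δ·S = -26.6172.
Root portfolio cost Δ·38+B reproduces V0=11.3828.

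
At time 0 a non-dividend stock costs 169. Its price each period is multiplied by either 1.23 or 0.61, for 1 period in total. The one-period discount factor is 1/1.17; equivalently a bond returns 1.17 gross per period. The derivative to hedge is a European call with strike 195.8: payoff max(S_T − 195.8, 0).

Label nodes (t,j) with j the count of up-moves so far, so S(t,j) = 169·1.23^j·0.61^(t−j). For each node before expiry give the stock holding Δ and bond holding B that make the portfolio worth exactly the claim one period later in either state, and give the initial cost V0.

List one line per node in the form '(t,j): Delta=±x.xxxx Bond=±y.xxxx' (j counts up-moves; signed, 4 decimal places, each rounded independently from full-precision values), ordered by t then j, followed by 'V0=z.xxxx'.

(0,0): Delta=0.1152 Bond=-10.1498
V0=9.3179

Risk-neutral probability p* = (R−d)/(u−d) = (1.17−0.61)/(1.23−0.61) = 0.9032.
Payoff layer (t=1): V(1,0)=0.0000, V(1,1)=12.0700
  t=0,j=0: stock 169.0000 → up 207.8700 (V=12.0700), down 103.0900 (V=0.0000). Price 9.3179; hedge Δ=0.1152, bond B=-10.1498.
The time-0 hedge costs 9.3179, which is the no-arbitrage price.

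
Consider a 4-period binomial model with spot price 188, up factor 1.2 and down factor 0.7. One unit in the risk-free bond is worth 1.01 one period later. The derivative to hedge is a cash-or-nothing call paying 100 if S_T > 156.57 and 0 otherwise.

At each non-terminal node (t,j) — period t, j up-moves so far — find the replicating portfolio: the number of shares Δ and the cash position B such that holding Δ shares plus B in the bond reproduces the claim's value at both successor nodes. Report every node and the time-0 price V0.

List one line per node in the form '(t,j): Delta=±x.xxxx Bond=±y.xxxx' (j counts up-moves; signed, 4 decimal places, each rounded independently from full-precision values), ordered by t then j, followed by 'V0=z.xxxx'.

No-arbitrage ⇒ martingale measure with p* = (R−d)/(u−d) = 0.6200.
Payoff layer (t=4): V(4,0)=0.0000, V(4,1)=0.0000, V(4,2)=0.0000, V(4,3)=100.0000, V(4,4)=100.0000
(3,0): S=64.4840. Δ = (V_up−V_dn)/(S_up−S_dn) = (0.0000−0.0000)/(77.3808−45.1388) = 0.0000. V = [p*·0.0000 + (1−p*)·0.0000]/1.01 = 0.0000. B = V − Δ·S = 0.0000.
(3,1): S=110.5440. Δ = (V_up−V_dn)/(S_up−S_dn) = (0.0000−0.0000)/(132.6528−77.3808) = 0.0000. V = [p*·0.0000 + (1−p*)·0.0000]/1.01 = 0.0000. B = V − Δ·S = 0.0000.
(3,2): S=189.5040. Δ = (V_up−V_dn)/(S_up−S_dn) = (100.0000−0.0000)/(227.4048−132.6528) = 1.0554. V = [p*·100.0000 + (1−p*)·0.0000]/1.01 = 61.3861. B = V − Δ·S = -138.6139.
(3,3): S=324.8640. Δ = (V_up−V_dn)/(S_up−S_dn) = (100.0000−100.0000)/(389.8368−227.4048) = 0.0000. V = [p*·100.0000 + (1−p*)·100.0000]/1.01 = 99.0099. B = V − Δ·S = 99.0099.
(2,0): S=92.1200. Δ = (V_up−V_dn)/(S_up−S_dn) = (0.0000−0.0000)/(110.5440−64.4840) = 0.0000. V = [p*·0.0000 + (1−p*)·0.0000]/1.01 = 0.0000. B = V − Δ·S = 0.0000.
(2,1): S=157.9200. Δ = (V_up−V_dn)/(S_up−S_dn) = (61.3861−0.0000)/(189.5040−110.5440) = 0.7774. V = [p*·61.3861 + (1−p*)·0.0000]/1.01 = 37.6826. B = V − Δ·S = -85.0897.
(2,2): S=270.7200. Δ = (V_up−V_dn)/(S_up−S_dn) = (99.0099−61.3861)/(324.8640−189.5040) = 0.2780. V = [p*·99.0099 + (1−p*)·61.3861]/1.01 = 83.8741. B = V − Δ·S = 8.6266.
(1,0): S=131.6000. Δ = (V_up−V_dn)/(S_up−S_dn) = (37.6826−0.0000)/(157.9200−92.1200) = 0.5727. V = [p*·37.6826 + (1−p*)·0.0000]/1.01 = 23.1319. B = V − Δ·S = -52.2333.
(1,1): S=225.6000. Δ = (V_up−V_dn)/(S_up−S_dn) = (83.8741−37.6826)/(270.7200−157.9200) = 0.4095. V = [p*·83.8741 + (1−p*)·37.6826]/1.01 = 65.6647. B = V − Δ·S = -26.7184.
(0,0): S=188.0000. Δ = (V_up−V_dn)/(S_up−S_dn) = (65.6647−23.1319)/(225.6000−131.6000) = 0.4525. V = [p*·65.6647 + (1−p*)·23.1319]/1.01 = 49.0121. B = V − Δ·S = -36.0535.
Check: Δ(0,0)·S0 + B(0,0) = 49.0121 = V0.

(0,0): Delta=0.4525 Bond=-36.0535
(1,0): Delta=0.5727 Bond=-52.2333
(1,1): Delta=0.4095 Bond=-26.7184
(2,0): Delta=0.0000 Bond=0.0000
(2,1): Delta=0.7774 Bond=-85.0897
(2,2): Delta=0.2780 Bond=8.6266
(3,0): Delta=0.0000 Bond=0.0000
(3,1): Delta=0.0000 Bond=0.0000
(3,2): Delta=1.0554 Bond=-138.6139
(3,3): Delta=0.0000 Bond=99.0099
V0=49.0121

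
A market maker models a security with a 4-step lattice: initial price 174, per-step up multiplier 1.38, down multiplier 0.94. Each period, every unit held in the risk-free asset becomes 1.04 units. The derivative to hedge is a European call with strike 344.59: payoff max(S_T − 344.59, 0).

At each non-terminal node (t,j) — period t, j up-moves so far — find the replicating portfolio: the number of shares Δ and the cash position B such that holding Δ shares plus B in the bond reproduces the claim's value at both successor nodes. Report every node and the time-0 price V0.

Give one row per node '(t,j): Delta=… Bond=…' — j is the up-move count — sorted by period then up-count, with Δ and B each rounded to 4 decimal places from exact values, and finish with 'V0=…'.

(0,0): Delta=0.1460 Bond=-22.1009
(1,0): Delta=0.0566 Bond=-8.3638
(1,1): Delta=0.3530 Bond=-72.6970
(2,0): Delta=0.0000 Bond=0.0000
(2,1): Delta=0.1876 Bond=-38.2726
(2,2): Delta=0.7360 Bond=-202.5344
(3,0): Delta=0.0000 Bond=0.0000
(3,1): Delta=0.0000 Bond=0.0000
(3,2): Delta=0.6221 Bond=-175.1355
(3,3): Delta=1.0000 Bond=-331.3365
V0=3.2977

Under the risk-neutral measure, an up-move has probability p* = (R−d)/(u−d) = 0.2273 and values discount at R = 1.04.
Payoff layer (t=4): V(4,0)=0.0000, V(4,1)=0.0000, V(4,2)=0.0000, V(4,3)=85.2575, V(4,4)=286.4626
  t=3,j=0: stock 144.5216 → up 199.4398 (V=0.0000), down 135.8503 (V=0.0000). Price 0.0000; hedge Δ=0.0000, bond B=0.0000.
  t=3,j=1: stock 212.1700 → up 292.7946 (V=0.0000), down 199.4398 (V=0.0000). Price 0.0000; hedge Δ=0.0000, bond B=0.0000.
  t=3,j=2: stock 311.4837 → up 429.8475 (V=85.2575), down 292.7946 (V=0.0000). Price 18.6314; hedge Δ=0.6221, bond B=-175.1355.
  t=3,j=3: stock 457.2845 → up 631.0526 (V=286.4626), down 429.8475 (V=85.2575). Price 125.9480; hedge Δ=1.0000, bond B=-331.3365.
  t=2,j=0: stock 153.7464 → up 212.1700 (V=0.0000), down 144.5216 (V=0.0000). Price 0.0000; hedge Δ=0.0000, bond B=0.0000.
  t=2,j=1: stock 225.7128 → up 311.4837 (V=18.6314), down 212.1700 (V=0.0000). Price 4.0716; hedge Δ=0.1876, bond B=-38.2726.
  t=2,j=2: stock 331.3656 → up 457.2845 (V=125.9480), down 311.4837 (V=18.6314). Price 41.3669; hedge Δ=0.7360, bond B=-202.5344.
  t=1,j=0: stock 163.5600 → up 225.7128 (V=4.0716), down 153.7464 (V=0.0000). Price 0.8898; hedge Δ=0.0566, bond B=-8.3638.
  t=1,j=1: stock 240.1200 → up 331.3656 (V=41.3669), down 225.7128 (V=4.0716). Price 12.0652; hedge Δ=0.3530, bond B=-72.6970.
  t=0,j=0: stock 174.0000 → up 240.1200 (V=12.0652), down 163.5600 (V=0.8898). Price 3.2977; hedge Δ=0.1460, bond B=-22.1009.
Self-financing check: at every node Δ·S+B equals the discounted successor values.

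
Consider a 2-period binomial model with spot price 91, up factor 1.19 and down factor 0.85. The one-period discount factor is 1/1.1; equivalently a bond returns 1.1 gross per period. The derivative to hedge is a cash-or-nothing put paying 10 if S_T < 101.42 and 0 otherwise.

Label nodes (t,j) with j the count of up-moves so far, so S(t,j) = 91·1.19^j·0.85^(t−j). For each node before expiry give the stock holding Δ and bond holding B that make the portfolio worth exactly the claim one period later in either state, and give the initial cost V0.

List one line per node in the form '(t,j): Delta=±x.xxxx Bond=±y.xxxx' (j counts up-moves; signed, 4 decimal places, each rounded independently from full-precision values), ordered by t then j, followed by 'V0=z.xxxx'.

Under the risk-neutral measure, an up-move has probability p* = (R−d)/(u−d) = 0.7353 and values discount at R = 1.1.
Payoff layer (t=2): V(2,0)=10.0000, V(2,1)=10.0000, V(2,2)=0.0000
  t=1,j=0: stock 77.3500 → up 92.0465 (V=10.0000), down 65.7475 (V=10.0000). Price 9.0909; hedge Δ=0.0000, bond B=9.0909.
  t=1,j=1: stock 108.2900 → up 128.8651 (V=0.0000), down 92.0465 (V=10.0000). Price 2.4064; hedge Δ=-0.2716, bond B=31.8182.
  t=0,j=0: stock 91.0000 → up 108.2900 (V=2.4064), down 77.3500 (V=9.0909). Price 3.7962; hedge Δ=-0.2160, bond B=23.4565.
Each (Δ,B) replicates both successor values, so the strategy is self-financing and V0 is arbitrage-free.

(0,0): Delta=-0.2160 Bond=23.4565
(1,0): Delta=0.0000 Bond=9.0909
(1,1): Delta=-0.2716 Bond=31.8182
V0=3.7962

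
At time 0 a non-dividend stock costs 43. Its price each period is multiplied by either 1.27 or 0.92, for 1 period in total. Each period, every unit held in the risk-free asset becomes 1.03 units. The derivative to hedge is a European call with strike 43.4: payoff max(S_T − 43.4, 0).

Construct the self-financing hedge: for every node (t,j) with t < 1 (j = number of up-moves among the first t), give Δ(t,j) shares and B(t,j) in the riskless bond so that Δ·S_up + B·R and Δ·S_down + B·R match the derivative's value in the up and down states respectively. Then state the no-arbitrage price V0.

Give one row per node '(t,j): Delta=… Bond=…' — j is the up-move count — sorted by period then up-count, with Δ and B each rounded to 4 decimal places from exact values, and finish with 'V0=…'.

Risk-neutral probability p* = (R−d)/(u−d) = (1.03−0.92)/(1.27−0.92) = 0.3143.
Terminal payoffs: V(1,0)=0.0000, V(1,1)=11.2100
  t=0,j=0: stock 43.0000 → up 54.6100 (V=11.2100), down 39.5600 (V=0.0000). Price 3.4205; hedge Δ=0.7449, bond B=-28.6080.
Self-financing check: at every node Δ·S+B equals the discounted successor values.

(0,0): Delta=0.7449 Bond=-28.6080
V0=3.4205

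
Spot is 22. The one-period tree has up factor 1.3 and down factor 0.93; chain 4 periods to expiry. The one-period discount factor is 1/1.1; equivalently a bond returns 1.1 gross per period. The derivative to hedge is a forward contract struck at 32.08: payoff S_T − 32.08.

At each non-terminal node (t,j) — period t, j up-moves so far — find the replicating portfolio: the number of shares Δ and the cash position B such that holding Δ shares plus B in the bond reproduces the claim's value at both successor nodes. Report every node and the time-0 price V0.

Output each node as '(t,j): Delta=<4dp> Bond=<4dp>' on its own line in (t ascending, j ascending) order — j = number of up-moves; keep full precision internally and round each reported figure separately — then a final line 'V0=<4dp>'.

Under the risk-neutral measure, an up-move has probability p* = (R−d)/(u−d) = 0.4595 and values discount at R = 1.1.
At expiry t=4: V(4,0)=-15.6229, V(4,1)=-9.0754, V(4,2)=0.0770, V(4,3)=12.8706, V(4,4)=30.7542
  t=3,j=0: stock 17.6959 → up 23.0046 (V=-9.0754), down 16.4571 (V=-15.6229). Price -11.4678; hedge Δ=1.0000, bond B=-29.1636.
  t=3,j=1: stock 24.7361 → up 32.1570 (V=0.0770), down 23.0046 (V=-9.0754). Price -4.4275; hedge Δ=1.0000, bond B=-29.1636.
  t=3,j=2: stock 34.5774 → up 44.9506 (V=12.8706), down 32.1570 (V=0.0770). Price 5.4138; hedge Δ=1.0000, bond B=-29.1636.
  t=3,j=3: stock 48.3340 → up 62.8342 (V=30.7542), down 44.9506 (V=12.8706). Price 19.1704; hedge Δ=1.0000, bond B=-29.1636.
  t=2,j=0: stock 19.0278 → up 24.7361 (V=-4.4275), down 17.6959 (V=-11.4678). Price -7.4846; hedge Δ=1.0000, bond B=-26.5124.
  t=2,j=1: stock 26.5980 → up 34.5774 (V=5.4138), down 24.7361 (V=-4.4275). Price 0.0856; hedge Δ=1.0000, bond B=-26.5124.
  t=2,j=2: stock 37.1800 → up 48.3340 (V=19.1704), down 34.5774 (V=5.4138). Price 10.6676; hedge Δ=1.0000, bond B=-26.5124.
  t=1,j=0: stock 20.4600 → up 26.5980 (V=0.0856), down 19.0278 (V=-7.4846). Price -3.6422; hedge Δ=1.0000, bond B=-24.1022.
  t=1,j=1: stock 28.6000 → up 37.1800 (V=10.6676), down 26.5980 (V=0.0856). Price 4.4978; hedge Δ=1.0000, bond B=-24.1022.
  t=0,j=0: stock 22.0000 → up 28.6000 (V=4.4978), down 20.4600 (V=-3.6422). Price 0.0889; hedge Δ=1.0000, bond B=-21.9111.
Root portfolio cost Δ·22+B reproduces V0=0.0889.

(0,0): Delta=1.0000 Bond=-21.9111
(1,0): Delta=1.0000 Bond=-24.1022
(1,1): Delta=1.0000 Bond=-24.1022
(2,0): Delta=1.0000 Bond=-26.5124
(2,1): Delta=1.0000 Bond=-26.5124
(2,2): Delta=1.0000 Bond=-26.5124
(3,0): Delta=1.0000 Bond=-29.1636
(3,1): Delta=1.0000 Bond=-29.1636
(3,2): Delta=1.0000 Bond=-29.1636
(3,3): Delta=1.0000 Bond=-29.1636
V0=0.0889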